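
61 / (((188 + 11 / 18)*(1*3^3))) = 122 / 10185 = 0.01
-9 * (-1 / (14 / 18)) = 81 / 7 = 11.57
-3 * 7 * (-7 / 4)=147 / 4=36.75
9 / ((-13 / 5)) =-45 / 13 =-3.46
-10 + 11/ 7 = -59/ 7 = -8.43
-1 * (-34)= 34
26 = 26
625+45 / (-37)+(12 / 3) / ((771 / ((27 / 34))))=100837186 / 161653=623.79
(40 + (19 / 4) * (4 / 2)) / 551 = 99 / 1102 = 0.09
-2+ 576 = 574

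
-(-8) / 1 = 8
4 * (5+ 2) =28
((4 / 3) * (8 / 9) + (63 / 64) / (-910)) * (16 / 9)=265997 / 126360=2.11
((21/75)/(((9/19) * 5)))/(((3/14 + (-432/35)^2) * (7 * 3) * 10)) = 931/252296775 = 0.00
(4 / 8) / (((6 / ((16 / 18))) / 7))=14 / 27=0.52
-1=-1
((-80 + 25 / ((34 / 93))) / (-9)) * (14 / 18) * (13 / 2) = 35945 / 5508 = 6.53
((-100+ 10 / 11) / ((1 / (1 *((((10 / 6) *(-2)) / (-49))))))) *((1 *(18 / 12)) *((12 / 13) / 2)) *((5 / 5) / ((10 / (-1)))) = 3270 / 7007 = 0.47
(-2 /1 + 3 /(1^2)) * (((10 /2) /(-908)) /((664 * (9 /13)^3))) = -10985 /439522848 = -0.00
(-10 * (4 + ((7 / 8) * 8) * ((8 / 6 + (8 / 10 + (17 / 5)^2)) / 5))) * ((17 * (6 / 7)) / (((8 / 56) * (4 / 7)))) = -1033991 / 25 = -41359.64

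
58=58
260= 260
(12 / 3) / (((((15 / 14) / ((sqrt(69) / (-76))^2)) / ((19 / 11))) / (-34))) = -2737 / 1045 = -2.62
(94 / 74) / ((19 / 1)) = 47 / 703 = 0.07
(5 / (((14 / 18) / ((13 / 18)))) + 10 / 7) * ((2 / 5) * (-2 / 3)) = -1.62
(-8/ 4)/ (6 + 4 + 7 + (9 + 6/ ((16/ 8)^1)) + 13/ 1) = -1/ 21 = -0.05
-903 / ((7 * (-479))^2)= -129 / 1606087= -0.00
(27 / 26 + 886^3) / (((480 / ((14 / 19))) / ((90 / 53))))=379746525543 / 209456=1813013.36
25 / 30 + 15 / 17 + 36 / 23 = 7697 / 2346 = 3.28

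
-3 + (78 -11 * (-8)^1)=163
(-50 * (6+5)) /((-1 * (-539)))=-50 /49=-1.02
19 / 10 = 1.90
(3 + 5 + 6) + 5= 19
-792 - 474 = -1266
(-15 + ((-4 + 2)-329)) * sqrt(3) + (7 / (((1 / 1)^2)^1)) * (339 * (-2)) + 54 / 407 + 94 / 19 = -36661534 / 7733-346 * sqrt(3) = -5340.21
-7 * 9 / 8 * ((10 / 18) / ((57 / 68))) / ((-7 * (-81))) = -0.01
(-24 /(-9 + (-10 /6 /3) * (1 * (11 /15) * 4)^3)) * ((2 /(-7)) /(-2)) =145800 /979013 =0.15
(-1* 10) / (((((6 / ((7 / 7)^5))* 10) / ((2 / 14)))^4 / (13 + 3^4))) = -47 / 1555848000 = -0.00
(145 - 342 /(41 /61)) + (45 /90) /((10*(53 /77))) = -15808863 /43460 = -363.76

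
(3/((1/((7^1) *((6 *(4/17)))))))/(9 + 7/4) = 2016/731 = 2.76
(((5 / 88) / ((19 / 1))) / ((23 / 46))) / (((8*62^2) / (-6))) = -15 / 12854336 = -0.00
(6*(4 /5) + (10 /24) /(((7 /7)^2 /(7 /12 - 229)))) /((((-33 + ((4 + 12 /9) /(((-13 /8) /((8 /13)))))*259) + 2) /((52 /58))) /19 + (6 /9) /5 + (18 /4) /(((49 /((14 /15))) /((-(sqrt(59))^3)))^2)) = -0.30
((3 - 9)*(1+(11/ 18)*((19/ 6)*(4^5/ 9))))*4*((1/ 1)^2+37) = -16339088/ 81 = -201717.14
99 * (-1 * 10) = -990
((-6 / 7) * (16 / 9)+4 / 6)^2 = 36 / 49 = 0.73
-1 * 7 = -7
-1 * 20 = -20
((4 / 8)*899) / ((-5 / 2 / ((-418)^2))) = -157076876 / 5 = -31415375.20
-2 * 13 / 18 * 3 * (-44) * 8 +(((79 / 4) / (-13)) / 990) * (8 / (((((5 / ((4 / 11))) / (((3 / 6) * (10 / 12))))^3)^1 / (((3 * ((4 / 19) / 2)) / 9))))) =20106199507522 / 13181511915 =1525.33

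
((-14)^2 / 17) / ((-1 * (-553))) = 28 / 1343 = 0.02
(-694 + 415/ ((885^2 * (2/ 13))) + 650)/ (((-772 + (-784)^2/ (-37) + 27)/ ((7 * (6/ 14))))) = 509996197/ 67067139030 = 0.01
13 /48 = 0.27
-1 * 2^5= -32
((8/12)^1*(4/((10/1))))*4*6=32/5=6.40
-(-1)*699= 699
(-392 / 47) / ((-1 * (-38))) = -196 / 893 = -0.22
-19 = -19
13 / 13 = 1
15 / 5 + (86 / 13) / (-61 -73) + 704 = 615754 / 871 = 706.95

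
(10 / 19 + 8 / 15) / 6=151 / 855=0.18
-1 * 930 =-930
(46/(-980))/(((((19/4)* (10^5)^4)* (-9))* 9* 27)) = 0.00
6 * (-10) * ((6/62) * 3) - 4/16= -2191/124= -17.67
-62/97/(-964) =31/46754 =0.00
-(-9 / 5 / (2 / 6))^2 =-729 / 25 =-29.16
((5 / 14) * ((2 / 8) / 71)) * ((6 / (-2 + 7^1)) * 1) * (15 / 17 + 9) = 18 / 1207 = 0.01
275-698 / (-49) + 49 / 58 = 824435 / 2842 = 290.09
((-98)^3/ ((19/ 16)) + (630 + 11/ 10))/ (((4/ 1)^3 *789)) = -50156937/ 3198080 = -15.68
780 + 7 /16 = 12487 /16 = 780.44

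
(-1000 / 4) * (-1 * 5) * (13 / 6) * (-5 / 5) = -8125 / 3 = -2708.33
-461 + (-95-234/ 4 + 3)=-1223/ 2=-611.50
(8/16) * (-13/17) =-13/34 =-0.38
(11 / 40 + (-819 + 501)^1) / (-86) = 12709 / 3440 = 3.69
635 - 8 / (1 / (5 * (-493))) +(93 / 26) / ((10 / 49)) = 5296857 / 260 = 20372.53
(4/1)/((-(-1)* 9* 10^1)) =2/45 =0.04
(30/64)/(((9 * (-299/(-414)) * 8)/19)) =285/1664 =0.17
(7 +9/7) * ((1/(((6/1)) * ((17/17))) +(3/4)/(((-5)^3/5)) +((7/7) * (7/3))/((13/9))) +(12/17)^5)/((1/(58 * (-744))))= -2225906039770808/3230174675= -689097.73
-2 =-2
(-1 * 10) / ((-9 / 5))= 50 / 9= 5.56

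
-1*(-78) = 78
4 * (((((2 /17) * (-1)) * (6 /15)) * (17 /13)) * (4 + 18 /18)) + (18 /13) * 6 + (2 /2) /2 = 197 /26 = 7.58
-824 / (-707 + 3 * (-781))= 412 / 1525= 0.27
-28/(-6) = 14/3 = 4.67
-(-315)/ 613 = 315/ 613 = 0.51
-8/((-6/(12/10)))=1.60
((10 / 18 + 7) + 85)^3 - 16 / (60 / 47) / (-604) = 436397211856 / 550395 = 792880.04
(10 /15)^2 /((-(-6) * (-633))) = -2 /17091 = -0.00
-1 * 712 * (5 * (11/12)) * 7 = -68530/3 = -22843.33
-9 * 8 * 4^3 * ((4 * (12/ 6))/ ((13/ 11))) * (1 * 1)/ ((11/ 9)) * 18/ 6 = -995328/ 13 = -76563.69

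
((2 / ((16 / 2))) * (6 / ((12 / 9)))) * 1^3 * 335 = 3015 / 8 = 376.88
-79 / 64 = -1.23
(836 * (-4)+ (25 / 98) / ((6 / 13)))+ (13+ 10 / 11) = -21535453 / 6468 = -3329.54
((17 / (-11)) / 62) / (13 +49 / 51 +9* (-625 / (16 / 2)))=3468 / 95882039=0.00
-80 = -80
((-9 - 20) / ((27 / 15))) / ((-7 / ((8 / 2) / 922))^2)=-580 / 93721761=-0.00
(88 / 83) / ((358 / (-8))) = -352 / 14857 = -0.02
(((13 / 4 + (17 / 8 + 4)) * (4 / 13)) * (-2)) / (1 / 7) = -40.38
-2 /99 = -0.02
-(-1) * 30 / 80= 3 / 8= 0.38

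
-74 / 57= -1.30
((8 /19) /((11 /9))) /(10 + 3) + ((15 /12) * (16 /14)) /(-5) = -4930 /19019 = -0.26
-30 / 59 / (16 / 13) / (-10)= 39 / 944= 0.04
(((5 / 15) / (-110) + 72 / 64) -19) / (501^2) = -23599 / 331321320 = -0.00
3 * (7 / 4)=21 / 4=5.25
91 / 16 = 5.69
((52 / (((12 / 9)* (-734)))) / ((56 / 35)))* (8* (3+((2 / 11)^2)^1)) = -195 / 242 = -0.81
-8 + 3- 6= -11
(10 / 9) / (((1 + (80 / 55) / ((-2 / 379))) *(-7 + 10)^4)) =-110 / 2202309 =-0.00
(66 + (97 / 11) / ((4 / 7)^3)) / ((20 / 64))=362.43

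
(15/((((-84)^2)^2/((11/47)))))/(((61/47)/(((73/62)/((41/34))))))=68255/1286682147072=0.00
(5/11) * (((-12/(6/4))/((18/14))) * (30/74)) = -1400/1221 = -1.15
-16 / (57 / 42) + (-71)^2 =95555 / 19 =5029.21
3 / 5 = 0.60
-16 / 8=-2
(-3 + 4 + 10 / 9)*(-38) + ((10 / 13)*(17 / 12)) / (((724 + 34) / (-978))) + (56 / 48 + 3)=-3434879 / 44343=-77.46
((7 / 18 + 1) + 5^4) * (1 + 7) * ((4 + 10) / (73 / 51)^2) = 182474600 / 5329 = 34241.81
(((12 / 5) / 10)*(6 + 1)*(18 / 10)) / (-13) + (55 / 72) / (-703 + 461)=-606877 / 2574000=-0.24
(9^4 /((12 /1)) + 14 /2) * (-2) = -2215 /2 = -1107.50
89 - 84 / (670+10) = 15109 / 170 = 88.88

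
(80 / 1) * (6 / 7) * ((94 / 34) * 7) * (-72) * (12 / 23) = -19491840 / 391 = -49851.25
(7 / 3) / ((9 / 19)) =133 / 27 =4.93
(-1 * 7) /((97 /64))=-448 /97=-4.62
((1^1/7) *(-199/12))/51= -199/4284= -0.05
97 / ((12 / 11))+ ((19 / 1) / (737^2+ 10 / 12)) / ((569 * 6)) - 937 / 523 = 1013970411228611 / 11638100245836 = 87.13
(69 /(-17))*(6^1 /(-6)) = 69 /17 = 4.06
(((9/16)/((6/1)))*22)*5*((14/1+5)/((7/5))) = 139.96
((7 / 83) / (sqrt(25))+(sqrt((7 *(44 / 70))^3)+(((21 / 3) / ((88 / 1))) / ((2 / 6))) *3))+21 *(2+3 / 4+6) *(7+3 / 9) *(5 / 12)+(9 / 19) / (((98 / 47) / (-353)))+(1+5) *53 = 22 *sqrt(110) / 25+40800057629 / 51000180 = 809.23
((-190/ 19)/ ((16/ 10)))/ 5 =-1.25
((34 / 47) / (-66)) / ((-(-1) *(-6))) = 17 / 9306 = 0.00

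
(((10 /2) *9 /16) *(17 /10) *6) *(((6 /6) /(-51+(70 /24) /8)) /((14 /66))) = -90882 /34027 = -2.67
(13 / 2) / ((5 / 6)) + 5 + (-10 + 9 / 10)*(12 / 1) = -482 / 5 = -96.40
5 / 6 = 0.83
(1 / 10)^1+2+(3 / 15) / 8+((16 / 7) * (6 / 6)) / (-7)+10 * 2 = 8545 / 392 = 21.80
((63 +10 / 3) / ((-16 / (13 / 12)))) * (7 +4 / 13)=-18905 / 576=-32.82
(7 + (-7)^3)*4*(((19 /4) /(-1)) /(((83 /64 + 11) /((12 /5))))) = 4902912 /3935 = 1245.98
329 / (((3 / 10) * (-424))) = -1645 / 636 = -2.59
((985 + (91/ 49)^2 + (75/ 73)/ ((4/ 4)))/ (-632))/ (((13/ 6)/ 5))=-53090355/ 14694316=-3.61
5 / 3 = 1.67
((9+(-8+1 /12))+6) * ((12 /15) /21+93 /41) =168793 /10332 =16.34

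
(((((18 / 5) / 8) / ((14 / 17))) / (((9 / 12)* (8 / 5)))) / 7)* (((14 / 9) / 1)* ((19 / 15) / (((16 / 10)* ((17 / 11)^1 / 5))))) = 1045 / 4032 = 0.26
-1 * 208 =-208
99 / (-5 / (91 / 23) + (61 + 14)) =819 / 610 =1.34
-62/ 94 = -0.66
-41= -41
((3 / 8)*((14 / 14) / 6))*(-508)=-127 / 4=-31.75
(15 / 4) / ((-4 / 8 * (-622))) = 15 / 1244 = 0.01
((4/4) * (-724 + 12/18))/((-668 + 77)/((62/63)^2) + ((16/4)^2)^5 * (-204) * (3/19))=158488120/7400546904087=0.00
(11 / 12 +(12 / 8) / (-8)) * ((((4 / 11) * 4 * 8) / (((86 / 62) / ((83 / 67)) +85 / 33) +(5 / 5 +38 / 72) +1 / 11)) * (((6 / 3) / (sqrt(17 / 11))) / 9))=5763520 * sqrt(187) / 276146079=0.29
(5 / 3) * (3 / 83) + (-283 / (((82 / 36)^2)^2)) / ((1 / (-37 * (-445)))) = -40599074382955 / 234538163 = -173102.21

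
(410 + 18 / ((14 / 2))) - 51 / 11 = 31411 / 77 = 407.94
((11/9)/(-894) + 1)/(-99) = -8035/796554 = -0.01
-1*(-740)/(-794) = -370/397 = -0.93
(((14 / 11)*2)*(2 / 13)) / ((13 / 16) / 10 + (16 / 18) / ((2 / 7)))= 80640 / 657371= 0.12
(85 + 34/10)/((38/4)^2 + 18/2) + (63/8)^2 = 7991617/127040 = 62.91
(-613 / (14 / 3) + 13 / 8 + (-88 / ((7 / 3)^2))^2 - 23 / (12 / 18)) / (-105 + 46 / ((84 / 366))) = 1.02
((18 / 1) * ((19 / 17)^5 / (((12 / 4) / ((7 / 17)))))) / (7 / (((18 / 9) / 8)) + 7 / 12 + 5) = 1247953896 / 9727440307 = 0.13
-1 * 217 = -217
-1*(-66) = 66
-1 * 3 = -3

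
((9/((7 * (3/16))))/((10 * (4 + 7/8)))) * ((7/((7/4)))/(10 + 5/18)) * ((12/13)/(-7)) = -0.01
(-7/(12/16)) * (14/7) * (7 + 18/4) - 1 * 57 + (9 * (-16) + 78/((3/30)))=1093/3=364.33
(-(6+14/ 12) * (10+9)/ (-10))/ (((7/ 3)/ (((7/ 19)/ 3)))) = 43/ 60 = 0.72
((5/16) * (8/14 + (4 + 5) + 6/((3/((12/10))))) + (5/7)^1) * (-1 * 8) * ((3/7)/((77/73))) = -109281/7546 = -14.48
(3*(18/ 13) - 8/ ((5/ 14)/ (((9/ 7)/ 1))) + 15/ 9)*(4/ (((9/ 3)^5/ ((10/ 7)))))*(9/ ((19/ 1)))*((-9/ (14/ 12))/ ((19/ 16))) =1147136/ 689871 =1.66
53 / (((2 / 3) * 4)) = 159 / 8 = 19.88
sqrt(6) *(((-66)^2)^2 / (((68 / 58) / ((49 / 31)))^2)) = 9578641223844 *sqrt(6) / 277729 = 84480855.18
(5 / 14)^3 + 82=225133 / 2744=82.05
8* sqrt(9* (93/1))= 24* sqrt(93)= 231.45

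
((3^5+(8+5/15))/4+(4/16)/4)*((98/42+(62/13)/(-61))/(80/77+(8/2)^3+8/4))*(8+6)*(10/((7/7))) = 1505197925/5081544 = 296.21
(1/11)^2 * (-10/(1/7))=-70/121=-0.58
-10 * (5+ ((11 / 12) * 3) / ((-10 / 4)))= -39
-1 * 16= -16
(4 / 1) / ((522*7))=2 / 1827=0.00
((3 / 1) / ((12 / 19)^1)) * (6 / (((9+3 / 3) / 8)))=114 / 5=22.80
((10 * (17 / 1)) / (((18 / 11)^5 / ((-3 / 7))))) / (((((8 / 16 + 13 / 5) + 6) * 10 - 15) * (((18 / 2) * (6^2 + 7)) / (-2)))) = 13689335 / 32419318176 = 0.00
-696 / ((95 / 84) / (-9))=526176 / 95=5538.69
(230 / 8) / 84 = 115 / 336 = 0.34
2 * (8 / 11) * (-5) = -80 / 11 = -7.27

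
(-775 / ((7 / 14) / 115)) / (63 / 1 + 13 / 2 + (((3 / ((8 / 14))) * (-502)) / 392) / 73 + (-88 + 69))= -291474400 / 82427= -3536.15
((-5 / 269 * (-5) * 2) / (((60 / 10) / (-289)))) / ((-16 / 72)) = 21675 / 538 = 40.29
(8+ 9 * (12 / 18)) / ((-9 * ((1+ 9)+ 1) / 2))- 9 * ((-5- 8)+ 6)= 6209 / 99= 62.72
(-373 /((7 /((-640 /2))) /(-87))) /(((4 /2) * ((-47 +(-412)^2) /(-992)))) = 5150622720 /1187879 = 4335.98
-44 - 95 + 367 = 228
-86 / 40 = -43 / 20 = -2.15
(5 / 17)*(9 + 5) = 70 / 17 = 4.12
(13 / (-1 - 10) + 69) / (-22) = -373 / 121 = -3.08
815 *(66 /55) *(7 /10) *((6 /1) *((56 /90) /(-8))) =-7987 /25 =-319.48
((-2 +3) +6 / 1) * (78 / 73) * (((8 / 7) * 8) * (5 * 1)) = 24960 / 73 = 341.92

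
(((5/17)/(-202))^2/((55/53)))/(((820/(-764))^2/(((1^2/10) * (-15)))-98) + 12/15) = -145011975/6954011625165968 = -0.00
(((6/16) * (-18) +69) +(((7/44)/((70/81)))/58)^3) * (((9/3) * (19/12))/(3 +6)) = 6552600828069793/199445047296000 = 32.85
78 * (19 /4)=370.50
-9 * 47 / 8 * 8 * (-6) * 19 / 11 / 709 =48222 / 7799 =6.18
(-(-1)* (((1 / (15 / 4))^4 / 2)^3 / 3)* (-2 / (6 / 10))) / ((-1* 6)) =2097152 / 700630224609375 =0.00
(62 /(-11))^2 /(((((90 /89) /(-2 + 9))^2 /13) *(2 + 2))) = 4848895597 /980100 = 4947.35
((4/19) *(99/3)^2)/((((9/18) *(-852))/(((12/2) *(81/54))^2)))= -58806/1349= -43.59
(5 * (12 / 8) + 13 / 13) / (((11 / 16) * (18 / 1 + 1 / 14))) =1904 / 2783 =0.68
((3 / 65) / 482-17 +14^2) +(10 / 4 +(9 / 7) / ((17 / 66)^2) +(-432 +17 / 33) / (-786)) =165570529093811 / 821982871710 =201.43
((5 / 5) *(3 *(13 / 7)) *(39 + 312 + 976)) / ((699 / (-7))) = -17251 / 233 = -74.04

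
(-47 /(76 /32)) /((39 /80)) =-30080 /741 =-40.59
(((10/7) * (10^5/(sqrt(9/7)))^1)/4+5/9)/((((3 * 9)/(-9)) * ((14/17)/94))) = -1198408.49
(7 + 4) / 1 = 11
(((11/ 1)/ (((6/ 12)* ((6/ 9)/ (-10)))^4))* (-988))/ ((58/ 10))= -44015400000/ 29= -1517772413.79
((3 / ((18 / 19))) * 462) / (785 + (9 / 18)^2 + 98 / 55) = 1.86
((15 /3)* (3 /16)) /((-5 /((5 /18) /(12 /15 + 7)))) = -25 /3744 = -0.01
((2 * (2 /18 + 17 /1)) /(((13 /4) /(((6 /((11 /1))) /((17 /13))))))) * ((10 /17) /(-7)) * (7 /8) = -280 /867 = -0.32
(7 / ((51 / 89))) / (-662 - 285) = -623 / 48297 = -0.01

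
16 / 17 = 0.94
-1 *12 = -12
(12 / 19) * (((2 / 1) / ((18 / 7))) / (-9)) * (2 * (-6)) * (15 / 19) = 560 / 1083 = 0.52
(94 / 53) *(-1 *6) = -564 / 53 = -10.64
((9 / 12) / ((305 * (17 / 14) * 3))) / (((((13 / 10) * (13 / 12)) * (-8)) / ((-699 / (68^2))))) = 14679 / 1620739744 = 0.00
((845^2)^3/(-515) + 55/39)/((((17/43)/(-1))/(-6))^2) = -63001808110020901467480/386971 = -162807569843789073.26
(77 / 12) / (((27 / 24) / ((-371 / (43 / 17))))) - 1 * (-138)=-811060 / 1161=-698.59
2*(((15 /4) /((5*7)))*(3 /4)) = 9 /56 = 0.16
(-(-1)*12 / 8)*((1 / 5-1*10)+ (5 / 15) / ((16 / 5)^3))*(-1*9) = 5413383 / 40960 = 132.16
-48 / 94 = -24 / 47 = -0.51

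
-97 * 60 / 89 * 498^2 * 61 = -88046380080 / 89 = -989285169.44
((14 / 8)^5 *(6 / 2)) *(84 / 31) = 1058841 / 7936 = 133.42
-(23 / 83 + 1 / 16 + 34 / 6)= -23929 / 3984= -6.01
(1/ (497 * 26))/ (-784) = -1/ 10130848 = -0.00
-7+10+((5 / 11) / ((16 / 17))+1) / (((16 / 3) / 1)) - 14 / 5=6731 / 14080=0.48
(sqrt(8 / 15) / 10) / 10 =sqrt(30) / 750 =0.01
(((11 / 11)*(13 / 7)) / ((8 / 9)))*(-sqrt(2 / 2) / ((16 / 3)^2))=-1053 / 14336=-0.07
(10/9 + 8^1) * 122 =10004/9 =1111.56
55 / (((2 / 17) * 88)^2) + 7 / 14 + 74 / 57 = 371005 / 160512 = 2.31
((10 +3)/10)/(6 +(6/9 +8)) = 39/440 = 0.09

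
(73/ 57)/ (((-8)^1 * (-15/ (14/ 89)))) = 511/ 304380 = 0.00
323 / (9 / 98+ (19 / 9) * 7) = 284886 / 13115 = 21.72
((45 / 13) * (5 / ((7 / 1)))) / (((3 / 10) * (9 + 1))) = 75 / 91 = 0.82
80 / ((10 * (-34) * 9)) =-4 / 153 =-0.03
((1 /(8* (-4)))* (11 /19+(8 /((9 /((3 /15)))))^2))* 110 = -258401 /123120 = -2.10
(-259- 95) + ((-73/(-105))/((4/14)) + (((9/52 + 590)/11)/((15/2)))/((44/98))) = -31677101/94380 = -335.63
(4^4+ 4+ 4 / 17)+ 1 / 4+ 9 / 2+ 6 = 18427 / 68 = 270.99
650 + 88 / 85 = 55338 / 85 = 651.04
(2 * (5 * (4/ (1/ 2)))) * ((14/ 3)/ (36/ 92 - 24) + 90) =11703040/ 1629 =7184.19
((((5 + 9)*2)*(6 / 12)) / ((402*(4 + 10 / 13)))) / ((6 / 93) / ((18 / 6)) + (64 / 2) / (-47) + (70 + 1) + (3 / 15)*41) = 21385 / 230011804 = 0.00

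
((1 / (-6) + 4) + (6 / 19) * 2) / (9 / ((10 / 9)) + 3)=2545 / 6327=0.40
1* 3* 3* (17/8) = 19.12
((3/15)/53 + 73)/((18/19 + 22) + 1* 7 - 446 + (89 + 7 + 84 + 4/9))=-0.31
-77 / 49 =-11 / 7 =-1.57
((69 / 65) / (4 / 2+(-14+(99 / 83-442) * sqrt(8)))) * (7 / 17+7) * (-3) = -38502621 / 211289349505+5657411223 * sqrt(2) / 422578699010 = 0.02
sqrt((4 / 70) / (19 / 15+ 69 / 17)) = sqrt(4947) / 679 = 0.10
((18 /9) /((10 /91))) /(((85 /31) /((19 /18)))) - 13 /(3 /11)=-311051 /7650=-40.66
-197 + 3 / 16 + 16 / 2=-3021 / 16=-188.81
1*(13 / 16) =13 / 16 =0.81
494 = 494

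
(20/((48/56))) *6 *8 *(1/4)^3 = 35/2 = 17.50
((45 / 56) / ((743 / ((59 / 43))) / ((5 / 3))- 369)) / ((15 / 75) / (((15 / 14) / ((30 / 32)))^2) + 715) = -7375 / 289417702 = -0.00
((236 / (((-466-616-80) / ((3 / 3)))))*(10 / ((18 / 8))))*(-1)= 4720 / 5229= 0.90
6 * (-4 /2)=-12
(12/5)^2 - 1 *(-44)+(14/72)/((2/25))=52.19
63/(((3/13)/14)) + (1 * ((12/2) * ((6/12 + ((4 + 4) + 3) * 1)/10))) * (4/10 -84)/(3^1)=90743/25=3629.72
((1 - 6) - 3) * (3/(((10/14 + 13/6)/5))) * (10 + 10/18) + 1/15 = -797879/1815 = -439.60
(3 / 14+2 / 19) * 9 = 765 / 266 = 2.88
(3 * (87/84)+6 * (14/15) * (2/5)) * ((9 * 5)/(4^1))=33687/560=60.16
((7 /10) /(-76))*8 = -7 /95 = -0.07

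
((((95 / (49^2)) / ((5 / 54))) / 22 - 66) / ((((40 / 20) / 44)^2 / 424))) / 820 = -8127547032 / 492205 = -16512.52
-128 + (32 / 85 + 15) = -9573 / 85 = -112.62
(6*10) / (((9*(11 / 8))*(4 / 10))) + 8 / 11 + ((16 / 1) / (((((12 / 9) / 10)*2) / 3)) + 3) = 6463 / 33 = 195.85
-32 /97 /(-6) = 0.05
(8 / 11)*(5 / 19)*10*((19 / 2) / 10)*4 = 80 / 11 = 7.27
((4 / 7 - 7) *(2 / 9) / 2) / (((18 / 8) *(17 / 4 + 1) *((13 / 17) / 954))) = -144160 / 1911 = -75.44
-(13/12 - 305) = 3647/12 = 303.92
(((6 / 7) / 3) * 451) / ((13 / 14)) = 1804 / 13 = 138.77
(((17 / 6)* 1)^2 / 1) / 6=289 / 216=1.34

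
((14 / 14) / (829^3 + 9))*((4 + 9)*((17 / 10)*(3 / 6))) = 0.00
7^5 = 16807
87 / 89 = 0.98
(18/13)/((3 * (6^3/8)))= 2/117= 0.02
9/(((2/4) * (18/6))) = 6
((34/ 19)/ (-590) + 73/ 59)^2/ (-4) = -11964681/ 31416025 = -0.38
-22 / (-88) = 1 / 4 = 0.25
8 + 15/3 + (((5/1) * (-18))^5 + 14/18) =-53144099876/9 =-5904899986.22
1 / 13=0.08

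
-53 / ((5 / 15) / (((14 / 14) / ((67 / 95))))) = -15105 / 67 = -225.45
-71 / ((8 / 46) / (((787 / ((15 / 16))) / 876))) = -391.22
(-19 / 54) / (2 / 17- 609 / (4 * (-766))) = -494836 / 444987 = -1.11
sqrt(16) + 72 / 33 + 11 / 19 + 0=1413 / 209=6.76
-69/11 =-6.27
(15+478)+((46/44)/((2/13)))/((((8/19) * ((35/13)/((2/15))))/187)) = 5396701/8400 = 642.46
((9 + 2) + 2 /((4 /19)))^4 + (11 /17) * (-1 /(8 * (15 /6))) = 240189641 /1360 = 176610.03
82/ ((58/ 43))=1763/ 29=60.79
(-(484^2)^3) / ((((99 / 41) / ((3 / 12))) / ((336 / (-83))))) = 1341594820040409088 / 249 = 5387931004178349.75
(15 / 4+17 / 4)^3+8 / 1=520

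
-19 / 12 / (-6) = 19 / 72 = 0.26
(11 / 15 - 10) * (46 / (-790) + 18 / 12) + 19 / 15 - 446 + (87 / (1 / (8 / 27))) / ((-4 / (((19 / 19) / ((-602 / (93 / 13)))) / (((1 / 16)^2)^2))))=4560.81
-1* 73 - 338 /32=-1337 /16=-83.56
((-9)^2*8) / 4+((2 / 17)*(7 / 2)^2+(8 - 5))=5659 / 34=166.44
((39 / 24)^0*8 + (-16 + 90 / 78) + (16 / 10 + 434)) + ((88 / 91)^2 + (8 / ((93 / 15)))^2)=17163661353 / 39790205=431.35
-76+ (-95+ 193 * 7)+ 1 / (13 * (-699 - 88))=12072579 / 10231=1180.00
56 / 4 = 14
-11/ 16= -0.69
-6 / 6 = -1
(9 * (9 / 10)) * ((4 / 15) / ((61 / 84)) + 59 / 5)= 300591 / 3050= 98.55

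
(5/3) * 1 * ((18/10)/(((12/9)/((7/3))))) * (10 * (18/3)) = 315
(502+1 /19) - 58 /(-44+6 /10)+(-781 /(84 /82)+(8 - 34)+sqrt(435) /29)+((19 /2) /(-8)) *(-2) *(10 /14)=-28035011 /98952+sqrt(435) /29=-282.60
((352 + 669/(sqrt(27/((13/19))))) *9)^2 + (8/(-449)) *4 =4238784 *sqrt(741)/19 + 93456267007/8531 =17027810.99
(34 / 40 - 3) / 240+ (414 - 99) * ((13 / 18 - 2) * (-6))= 11591957 / 4800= 2414.99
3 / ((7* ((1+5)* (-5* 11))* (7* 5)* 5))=-1 / 134750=-0.00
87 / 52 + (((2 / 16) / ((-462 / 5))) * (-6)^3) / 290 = 48597 / 29029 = 1.67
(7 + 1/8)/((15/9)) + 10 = 571/40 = 14.28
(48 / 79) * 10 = 480 / 79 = 6.08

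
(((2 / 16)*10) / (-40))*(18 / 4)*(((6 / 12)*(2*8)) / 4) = -9 / 32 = -0.28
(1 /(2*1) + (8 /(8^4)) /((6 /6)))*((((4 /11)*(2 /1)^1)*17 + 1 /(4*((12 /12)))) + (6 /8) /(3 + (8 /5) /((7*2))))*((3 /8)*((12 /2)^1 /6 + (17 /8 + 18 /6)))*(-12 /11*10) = -17468065125 /108044288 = -161.68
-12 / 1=-12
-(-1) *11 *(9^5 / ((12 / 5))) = 1082565 / 4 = 270641.25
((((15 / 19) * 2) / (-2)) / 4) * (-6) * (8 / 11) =180 / 209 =0.86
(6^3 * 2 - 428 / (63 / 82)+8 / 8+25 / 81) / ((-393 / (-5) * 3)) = -350890 / 668493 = -0.52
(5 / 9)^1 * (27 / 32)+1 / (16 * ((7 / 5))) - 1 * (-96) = 21619 / 224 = 96.51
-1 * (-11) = 11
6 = 6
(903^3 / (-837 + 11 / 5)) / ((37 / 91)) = -335023018785 / 154438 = -2169304.31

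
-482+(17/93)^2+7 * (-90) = -9617399/8649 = -1111.97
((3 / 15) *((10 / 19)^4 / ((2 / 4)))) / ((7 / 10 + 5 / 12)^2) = 14400000 / 585010969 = 0.02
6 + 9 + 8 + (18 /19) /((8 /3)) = 1775 /76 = 23.36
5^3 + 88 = 213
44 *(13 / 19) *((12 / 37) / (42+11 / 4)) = 27456 / 125837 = 0.22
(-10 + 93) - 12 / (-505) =41927 / 505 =83.02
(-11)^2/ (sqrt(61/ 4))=242*sqrt(61)/ 61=30.98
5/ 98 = 0.05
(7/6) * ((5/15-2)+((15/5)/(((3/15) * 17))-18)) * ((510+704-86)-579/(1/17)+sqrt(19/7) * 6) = 9740465/51-958 * sqrt(133)/51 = 190772.88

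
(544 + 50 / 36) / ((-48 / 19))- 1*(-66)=-129499 / 864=-149.88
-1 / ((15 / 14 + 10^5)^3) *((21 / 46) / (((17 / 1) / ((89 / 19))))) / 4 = -641067 / 20385831244820430072875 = -0.00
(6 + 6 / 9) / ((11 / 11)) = 20 / 3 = 6.67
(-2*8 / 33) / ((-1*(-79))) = -16 / 2607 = -0.01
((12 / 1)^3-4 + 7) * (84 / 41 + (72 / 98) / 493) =3515079384 / 990437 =3549.02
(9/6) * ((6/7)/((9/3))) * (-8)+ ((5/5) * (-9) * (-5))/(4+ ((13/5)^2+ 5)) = -1581/2758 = -0.57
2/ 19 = 0.11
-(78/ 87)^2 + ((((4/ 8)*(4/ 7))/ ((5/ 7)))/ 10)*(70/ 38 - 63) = -1298342/ 399475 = -3.25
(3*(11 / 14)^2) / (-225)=-121 / 14700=-0.01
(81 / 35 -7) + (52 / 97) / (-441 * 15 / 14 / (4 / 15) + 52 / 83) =-18710750452 / 3992890055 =-4.69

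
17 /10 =1.70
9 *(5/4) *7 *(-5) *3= -4725/4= -1181.25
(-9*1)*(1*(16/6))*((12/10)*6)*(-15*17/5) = 44064/5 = 8812.80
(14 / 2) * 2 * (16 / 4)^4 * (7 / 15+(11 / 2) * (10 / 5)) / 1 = 616448 / 15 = 41096.53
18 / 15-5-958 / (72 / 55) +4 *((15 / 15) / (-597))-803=-55113091 / 35820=-1538.61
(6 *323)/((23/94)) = 182172/23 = 7920.52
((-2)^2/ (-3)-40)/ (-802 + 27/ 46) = 5704/ 110595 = 0.05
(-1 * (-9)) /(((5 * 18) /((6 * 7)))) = 4.20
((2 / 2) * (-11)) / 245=-11 / 245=-0.04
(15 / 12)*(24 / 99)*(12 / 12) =10 / 33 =0.30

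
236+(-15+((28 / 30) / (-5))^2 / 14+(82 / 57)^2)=50330631 / 225625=223.07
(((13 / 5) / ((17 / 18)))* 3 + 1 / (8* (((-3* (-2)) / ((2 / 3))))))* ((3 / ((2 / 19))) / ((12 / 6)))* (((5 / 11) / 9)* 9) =961951 / 17952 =53.58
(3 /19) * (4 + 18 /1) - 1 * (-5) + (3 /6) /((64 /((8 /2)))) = 5171 /608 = 8.50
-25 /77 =-0.32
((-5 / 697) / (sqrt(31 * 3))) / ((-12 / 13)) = 65 * sqrt(93) / 777852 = 0.00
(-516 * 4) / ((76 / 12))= -325.89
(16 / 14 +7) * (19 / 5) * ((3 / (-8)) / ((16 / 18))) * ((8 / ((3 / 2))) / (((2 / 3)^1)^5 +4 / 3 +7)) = -2368521 / 287980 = -8.22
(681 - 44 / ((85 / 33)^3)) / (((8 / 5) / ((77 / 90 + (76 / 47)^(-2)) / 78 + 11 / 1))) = 2385873081965243 / 510794784000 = 4670.90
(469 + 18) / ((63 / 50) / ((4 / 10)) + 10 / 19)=185060 / 1397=132.47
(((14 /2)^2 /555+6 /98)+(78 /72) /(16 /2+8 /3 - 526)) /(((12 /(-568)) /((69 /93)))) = -40483064497 /7820085420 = -5.18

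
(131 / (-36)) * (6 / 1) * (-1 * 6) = 131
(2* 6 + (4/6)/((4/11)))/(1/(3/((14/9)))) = 747/28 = 26.68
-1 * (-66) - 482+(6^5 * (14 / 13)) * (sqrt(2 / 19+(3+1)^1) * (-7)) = -762048 * sqrt(1482) / 247 - 416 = -119186.74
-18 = -18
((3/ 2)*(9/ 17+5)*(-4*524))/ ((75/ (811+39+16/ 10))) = -419464096/ 2125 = -197394.87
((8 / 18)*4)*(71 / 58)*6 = 1136 / 87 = 13.06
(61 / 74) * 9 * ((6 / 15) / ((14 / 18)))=4941 / 1295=3.82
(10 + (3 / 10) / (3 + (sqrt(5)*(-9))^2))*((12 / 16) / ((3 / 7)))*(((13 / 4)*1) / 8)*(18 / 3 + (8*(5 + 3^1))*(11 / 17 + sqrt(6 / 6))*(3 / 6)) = 617607809 / 1479680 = 417.39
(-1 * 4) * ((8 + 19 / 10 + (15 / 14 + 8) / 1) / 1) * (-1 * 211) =560416 / 35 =16011.89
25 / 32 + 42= 1369 / 32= 42.78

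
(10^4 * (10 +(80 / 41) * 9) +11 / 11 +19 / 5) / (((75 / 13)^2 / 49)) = 467884648504 / 1153125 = 405753.62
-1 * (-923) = 923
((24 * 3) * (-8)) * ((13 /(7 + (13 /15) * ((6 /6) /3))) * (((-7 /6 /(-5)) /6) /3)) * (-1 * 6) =3276 /41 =79.90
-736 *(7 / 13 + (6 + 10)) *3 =-474720 / 13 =-36516.92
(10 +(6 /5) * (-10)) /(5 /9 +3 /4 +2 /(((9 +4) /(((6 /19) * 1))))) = -17784 /12041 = -1.48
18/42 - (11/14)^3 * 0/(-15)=3/7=0.43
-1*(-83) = 83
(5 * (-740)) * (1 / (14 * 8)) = -33.04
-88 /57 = -1.54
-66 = -66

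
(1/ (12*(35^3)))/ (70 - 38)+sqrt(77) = 1/ 16464000+sqrt(77) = 8.77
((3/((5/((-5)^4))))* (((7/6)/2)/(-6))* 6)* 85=-74375/4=-18593.75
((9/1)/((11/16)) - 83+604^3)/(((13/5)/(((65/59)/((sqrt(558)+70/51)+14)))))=-1211433600153000/271509799+472829951080125*sqrt(62)/543019598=2394387.90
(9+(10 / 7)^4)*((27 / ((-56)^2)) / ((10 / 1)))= 853443 / 75295360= 0.01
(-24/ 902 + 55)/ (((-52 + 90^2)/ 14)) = 173551/ 1814824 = 0.10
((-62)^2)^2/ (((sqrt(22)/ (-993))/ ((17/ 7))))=-124719664008 * sqrt(22)/ 77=-7597234774.32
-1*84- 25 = -109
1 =1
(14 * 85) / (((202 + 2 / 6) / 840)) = 2998800 / 607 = 4940.36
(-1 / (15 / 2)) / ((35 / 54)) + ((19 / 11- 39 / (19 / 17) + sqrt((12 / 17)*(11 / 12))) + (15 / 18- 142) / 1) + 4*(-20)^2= sqrt(187) / 17 + 312817231 / 219450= 1426.26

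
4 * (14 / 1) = 56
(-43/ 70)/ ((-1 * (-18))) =-43/ 1260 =-0.03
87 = 87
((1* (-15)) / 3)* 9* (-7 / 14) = 45 / 2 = 22.50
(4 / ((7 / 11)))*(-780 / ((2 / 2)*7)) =-34320 / 49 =-700.41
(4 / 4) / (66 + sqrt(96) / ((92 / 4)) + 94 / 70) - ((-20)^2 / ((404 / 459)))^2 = -6191313537541849145 / 29977830909121 - 112700 * sqrt(6) / 2938714921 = -206529.74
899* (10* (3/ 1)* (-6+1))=-134850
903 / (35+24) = 903 / 59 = 15.31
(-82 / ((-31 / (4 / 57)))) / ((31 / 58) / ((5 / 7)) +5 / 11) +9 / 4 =65205091 / 27119916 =2.40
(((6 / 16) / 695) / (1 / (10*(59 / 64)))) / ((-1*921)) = -59 / 10924288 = -0.00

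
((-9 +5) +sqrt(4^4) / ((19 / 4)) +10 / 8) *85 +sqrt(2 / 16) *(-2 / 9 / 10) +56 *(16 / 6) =46033 / 228 -sqrt(2) / 180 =201.89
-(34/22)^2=-289/121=-2.39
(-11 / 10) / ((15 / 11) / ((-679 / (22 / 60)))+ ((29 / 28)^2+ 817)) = -418264 / 311063685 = -0.00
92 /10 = 46 /5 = 9.20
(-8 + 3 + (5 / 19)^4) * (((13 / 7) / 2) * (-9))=38082330 / 912247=41.75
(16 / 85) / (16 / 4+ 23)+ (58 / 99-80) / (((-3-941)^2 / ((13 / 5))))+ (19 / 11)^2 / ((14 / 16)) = 591808907467 / 173224808064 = 3.42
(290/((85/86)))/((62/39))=184.57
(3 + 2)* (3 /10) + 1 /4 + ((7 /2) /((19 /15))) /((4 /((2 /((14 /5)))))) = 341 /152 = 2.24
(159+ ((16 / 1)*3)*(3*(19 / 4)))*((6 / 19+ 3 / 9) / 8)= 68.40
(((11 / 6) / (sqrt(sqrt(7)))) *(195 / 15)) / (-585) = -11 *7^(3 / 4) / 1890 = -0.03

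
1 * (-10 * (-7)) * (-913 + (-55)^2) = 147840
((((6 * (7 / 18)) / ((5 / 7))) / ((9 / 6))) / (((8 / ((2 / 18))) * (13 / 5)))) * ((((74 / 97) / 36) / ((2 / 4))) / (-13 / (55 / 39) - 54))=-99715 / 12785193252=-0.00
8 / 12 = 2 / 3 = 0.67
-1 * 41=-41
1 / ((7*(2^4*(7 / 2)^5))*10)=1 / 588245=0.00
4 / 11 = 0.36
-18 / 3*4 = -24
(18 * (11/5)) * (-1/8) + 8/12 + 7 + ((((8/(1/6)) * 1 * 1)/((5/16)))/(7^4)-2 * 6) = -1328141/144060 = -9.22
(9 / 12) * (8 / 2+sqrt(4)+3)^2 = 243 / 4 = 60.75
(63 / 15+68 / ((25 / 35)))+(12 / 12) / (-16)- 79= 20.34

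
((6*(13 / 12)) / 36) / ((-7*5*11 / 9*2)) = -13 / 6160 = -0.00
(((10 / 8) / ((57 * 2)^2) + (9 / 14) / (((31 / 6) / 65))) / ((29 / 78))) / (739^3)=1186029065 / 22004397948765288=0.00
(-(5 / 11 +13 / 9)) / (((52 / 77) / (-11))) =30.93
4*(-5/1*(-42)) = 840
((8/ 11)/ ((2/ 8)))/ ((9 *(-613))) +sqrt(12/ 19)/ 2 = -32/ 60687 +sqrt(57)/ 19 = 0.40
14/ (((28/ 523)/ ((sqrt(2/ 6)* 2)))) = 523* sqrt(3)/ 3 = 301.95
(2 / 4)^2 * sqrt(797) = sqrt(797) / 4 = 7.06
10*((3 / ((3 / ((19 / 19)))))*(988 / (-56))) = -1235 / 7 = -176.43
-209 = -209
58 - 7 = 51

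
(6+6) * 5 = 60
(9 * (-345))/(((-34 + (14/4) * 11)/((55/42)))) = -6325/7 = -903.57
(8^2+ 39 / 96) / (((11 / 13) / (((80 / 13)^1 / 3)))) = 3435 / 22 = 156.14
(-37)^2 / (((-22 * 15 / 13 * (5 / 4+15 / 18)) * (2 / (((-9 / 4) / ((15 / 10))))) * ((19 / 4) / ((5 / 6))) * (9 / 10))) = 35594 / 9405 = 3.78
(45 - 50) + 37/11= -18/11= -1.64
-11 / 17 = -0.65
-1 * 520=-520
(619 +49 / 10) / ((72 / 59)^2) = 21717959 / 51840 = 418.94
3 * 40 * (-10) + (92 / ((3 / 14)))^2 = 1648144 / 9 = 183127.11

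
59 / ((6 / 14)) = 413 / 3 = 137.67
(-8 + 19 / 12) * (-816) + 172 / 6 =15794 / 3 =5264.67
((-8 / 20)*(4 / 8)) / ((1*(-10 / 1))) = 1 / 50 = 0.02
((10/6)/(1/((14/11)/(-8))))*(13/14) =-0.25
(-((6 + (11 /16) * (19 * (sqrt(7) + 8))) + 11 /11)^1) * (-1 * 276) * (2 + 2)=14421 * sqrt(7) + 123096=161250.38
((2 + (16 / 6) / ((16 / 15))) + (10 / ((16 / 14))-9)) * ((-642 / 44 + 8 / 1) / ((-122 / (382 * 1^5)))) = 470815 / 5368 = 87.71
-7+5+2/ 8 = -7/ 4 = -1.75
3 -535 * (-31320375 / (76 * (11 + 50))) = 16756414533 / 4636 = 3614412.11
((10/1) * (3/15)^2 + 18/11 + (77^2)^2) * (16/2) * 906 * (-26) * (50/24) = -13801084696076.36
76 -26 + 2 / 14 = 351 / 7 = 50.14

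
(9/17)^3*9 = 6561/4913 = 1.34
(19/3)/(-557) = -19/1671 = -0.01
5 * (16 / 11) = 80 / 11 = 7.27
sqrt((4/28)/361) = sqrt(7)/133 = 0.02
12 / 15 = 4 / 5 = 0.80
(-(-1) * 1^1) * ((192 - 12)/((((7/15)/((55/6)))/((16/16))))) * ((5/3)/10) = 4125/7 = 589.29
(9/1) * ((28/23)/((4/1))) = 63/23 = 2.74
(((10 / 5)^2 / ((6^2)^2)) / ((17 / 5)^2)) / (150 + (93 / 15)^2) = 625 / 441119196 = 0.00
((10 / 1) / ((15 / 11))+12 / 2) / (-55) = -8 / 33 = -0.24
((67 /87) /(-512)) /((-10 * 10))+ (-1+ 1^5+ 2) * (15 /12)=11136067 /4454400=2.50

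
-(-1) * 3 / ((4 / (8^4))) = 3072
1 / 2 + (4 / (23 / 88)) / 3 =773 / 138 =5.60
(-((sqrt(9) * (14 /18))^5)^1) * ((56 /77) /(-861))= 19208 /328779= 0.06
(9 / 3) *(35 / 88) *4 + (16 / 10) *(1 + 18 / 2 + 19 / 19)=2461 / 110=22.37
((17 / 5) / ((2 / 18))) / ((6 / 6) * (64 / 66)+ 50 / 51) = 85833 / 5470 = 15.69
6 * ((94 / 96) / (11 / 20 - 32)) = -235 / 1258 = -0.19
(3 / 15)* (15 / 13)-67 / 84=-619 / 1092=-0.57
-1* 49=-49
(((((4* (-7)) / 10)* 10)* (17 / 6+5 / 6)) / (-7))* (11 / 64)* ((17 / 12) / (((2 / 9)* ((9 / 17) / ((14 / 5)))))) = 244783 / 2880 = 84.99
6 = 6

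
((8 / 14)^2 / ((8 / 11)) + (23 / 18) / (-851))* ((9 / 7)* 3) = 43809 / 25382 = 1.73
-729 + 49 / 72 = -52439 / 72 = -728.32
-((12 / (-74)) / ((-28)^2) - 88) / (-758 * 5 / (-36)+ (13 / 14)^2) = 11487195 / 13855094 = 0.83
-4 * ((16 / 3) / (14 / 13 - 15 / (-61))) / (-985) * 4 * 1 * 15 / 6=101504 / 619959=0.16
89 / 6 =14.83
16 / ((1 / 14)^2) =3136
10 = 10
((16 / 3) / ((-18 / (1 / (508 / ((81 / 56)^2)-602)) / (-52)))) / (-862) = 0.00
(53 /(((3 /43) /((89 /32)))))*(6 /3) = 4225.65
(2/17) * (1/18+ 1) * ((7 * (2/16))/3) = 133/3672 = 0.04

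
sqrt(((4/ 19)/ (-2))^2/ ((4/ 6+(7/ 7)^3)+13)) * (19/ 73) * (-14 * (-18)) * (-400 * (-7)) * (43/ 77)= 4334400 * sqrt(33)/ 8833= 2818.89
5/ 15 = 0.33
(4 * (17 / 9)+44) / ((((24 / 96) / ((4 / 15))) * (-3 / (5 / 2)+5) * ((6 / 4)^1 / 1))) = 9.65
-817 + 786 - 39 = -70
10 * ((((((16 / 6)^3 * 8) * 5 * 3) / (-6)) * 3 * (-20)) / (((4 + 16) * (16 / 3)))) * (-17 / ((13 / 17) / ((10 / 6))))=-79042.74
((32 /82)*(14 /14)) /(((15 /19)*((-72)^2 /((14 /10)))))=133 /996300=0.00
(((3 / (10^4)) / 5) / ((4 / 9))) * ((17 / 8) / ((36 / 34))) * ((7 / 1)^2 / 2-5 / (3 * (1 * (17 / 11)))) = 40613 / 6400000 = 0.01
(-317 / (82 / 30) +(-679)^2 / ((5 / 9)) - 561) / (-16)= -169985349 / 3280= -51824.80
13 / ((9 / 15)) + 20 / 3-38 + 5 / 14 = -391 / 42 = -9.31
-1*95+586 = 491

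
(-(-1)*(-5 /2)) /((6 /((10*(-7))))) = 175 /6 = 29.17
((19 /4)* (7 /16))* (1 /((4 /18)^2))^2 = 872613 /1024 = 852.16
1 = 1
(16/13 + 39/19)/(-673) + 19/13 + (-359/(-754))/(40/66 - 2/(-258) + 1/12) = 13604817860/6358501981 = 2.14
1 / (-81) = -1 / 81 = -0.01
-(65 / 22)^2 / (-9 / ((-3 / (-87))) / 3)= 0.10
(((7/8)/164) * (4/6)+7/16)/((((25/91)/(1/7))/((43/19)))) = 121303/233700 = 0.52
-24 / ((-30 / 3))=12 / 5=2.40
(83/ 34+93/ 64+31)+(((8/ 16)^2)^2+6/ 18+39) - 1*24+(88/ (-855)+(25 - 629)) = -515178809/ 930240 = -553.81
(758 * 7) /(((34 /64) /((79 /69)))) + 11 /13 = 174389287 /15249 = 11436.11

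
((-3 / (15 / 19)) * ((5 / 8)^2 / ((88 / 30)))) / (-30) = 95 / 5632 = 0.02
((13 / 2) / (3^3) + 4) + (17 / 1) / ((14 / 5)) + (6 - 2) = 14.31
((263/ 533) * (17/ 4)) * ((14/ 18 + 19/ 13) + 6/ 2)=2740723/ 249444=10.99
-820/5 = -164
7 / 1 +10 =17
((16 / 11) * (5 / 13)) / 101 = 80 / 14443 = 0.01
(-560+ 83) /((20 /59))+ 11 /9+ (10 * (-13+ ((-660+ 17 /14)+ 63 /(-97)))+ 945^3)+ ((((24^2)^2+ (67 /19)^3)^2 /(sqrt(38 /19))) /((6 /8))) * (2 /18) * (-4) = 103141518464707 /122220 - 41439672686518467272 * sqrt(2) /1270238787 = -45292737540.07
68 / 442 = 0.15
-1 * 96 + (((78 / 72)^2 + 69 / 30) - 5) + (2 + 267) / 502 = -17528129 / 180720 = -96.99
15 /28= 0.54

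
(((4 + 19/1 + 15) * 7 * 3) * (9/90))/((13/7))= 2793/65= 42.97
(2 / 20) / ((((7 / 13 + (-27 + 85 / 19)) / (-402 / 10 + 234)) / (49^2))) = -574662543 / 271550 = -2116.23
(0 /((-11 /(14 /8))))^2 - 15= -15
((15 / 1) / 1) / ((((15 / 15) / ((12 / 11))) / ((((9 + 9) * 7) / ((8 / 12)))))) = 34020 / 11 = 3092.73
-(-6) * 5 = 30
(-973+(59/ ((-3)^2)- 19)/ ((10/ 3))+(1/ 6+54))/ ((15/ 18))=-27677/ 25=-1107.08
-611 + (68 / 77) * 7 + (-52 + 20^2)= -2825 / 11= -256.82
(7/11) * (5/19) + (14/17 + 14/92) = 186837/163438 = 1.14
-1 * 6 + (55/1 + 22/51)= 2521/51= 49.43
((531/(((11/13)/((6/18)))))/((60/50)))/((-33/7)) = -26845/726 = -36.98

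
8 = 8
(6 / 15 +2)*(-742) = -8904 / 5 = -1780.80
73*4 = 292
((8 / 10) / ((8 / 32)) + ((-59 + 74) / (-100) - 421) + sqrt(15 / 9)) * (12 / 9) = -8359 / 15 + 4 * sqrt(15) / 9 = -555.55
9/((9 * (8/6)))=3/4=0.75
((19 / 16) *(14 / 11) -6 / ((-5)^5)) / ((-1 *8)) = -416153 / 2200000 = -0.19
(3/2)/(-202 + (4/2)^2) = -1/132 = -0.01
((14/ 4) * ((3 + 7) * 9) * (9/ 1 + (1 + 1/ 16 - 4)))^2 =933608025/ 256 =3646906.35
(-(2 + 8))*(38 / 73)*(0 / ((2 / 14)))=0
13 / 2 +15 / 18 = 22 / 3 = 7.33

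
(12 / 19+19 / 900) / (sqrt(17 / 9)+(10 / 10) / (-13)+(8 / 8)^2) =0.28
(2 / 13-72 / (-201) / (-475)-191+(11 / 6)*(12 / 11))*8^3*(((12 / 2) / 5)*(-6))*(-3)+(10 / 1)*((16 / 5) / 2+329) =-4313475594102 / 2068625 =-2085189.72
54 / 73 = 0.74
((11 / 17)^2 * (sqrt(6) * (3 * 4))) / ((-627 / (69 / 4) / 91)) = -69069 * sqrt(6) / 5491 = -30.81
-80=-80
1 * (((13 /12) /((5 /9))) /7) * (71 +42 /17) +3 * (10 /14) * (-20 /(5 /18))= -318489 /2380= -133.82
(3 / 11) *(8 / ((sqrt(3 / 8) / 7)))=112 *sqrt(6) / 11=24.94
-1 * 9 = -9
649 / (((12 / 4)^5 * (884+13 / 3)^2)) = 649 / 191760075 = 0.00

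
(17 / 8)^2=289 / 64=4.52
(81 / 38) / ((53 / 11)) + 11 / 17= 37301 / 34238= 1.09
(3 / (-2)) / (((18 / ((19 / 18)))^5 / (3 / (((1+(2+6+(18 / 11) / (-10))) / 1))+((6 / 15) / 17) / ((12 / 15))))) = -314464573 / 819422228510208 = -0.00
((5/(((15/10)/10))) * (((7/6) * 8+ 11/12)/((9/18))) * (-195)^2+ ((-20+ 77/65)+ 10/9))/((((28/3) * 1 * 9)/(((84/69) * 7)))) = 106403383751/40365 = 2636030.81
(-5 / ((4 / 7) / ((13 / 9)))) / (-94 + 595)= -455 / 18036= -0.03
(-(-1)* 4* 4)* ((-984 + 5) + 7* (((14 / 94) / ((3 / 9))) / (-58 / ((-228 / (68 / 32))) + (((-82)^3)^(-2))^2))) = -15571.43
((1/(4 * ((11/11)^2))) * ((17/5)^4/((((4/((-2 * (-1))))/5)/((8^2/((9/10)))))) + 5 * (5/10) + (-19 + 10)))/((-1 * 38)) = -10687763/68400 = -156.25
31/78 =0.40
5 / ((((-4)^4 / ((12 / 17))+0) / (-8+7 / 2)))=-135 / 2176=-0.06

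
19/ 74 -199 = -14707/ 74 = -198.74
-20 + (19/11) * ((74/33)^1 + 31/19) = -4831/363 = -13.31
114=114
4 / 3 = 1.33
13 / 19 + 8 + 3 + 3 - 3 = 222 / 19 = 11.68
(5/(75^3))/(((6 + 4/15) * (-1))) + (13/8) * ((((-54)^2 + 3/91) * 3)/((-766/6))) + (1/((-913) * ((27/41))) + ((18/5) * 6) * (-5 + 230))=73751225779350089/15530992785000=4748.65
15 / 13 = 1.15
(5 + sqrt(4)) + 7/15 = 112/15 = 7.47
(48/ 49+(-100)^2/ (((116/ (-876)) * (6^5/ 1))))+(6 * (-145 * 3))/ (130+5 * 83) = -339268633/ 25092018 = -13.52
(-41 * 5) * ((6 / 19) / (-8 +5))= 410 / 19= 21.58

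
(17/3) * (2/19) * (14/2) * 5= 1190/57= 20.88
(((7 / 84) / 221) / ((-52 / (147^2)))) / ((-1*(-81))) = -2401 / 1241136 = -0.00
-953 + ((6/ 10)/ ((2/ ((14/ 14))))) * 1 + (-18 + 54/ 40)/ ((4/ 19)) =-82543/ 80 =-1031.79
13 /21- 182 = -3809 /21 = -181.38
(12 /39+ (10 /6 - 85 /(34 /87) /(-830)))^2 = 838507849 /167650704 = 5.00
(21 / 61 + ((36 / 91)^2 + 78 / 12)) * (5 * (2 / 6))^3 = 884093375 / 27277614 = 32.41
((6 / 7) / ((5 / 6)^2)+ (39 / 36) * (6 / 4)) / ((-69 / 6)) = -4003 / 16100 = -0.25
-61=-61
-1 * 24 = -24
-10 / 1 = -10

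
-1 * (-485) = 485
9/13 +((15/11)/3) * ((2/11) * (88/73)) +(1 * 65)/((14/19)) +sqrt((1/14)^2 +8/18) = sqrt(793)/42 +13007903/146146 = 89.68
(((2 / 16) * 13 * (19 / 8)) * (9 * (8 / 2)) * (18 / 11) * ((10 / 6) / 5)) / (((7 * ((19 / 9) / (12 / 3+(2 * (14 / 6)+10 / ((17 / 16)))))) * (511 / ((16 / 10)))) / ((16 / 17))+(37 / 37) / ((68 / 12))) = 5017435488 / 18376305629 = 0.27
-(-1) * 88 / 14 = 44 / 7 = 6.29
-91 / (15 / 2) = -12.13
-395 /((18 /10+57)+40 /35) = -13825 /2098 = -6.59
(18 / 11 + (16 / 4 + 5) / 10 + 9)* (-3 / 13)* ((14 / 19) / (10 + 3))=-26649 / 176605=-0.15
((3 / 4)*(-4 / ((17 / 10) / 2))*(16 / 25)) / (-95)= 192 / 8075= 0.02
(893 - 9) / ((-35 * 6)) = -442 / 105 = -4.21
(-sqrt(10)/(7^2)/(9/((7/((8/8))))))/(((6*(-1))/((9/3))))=sqrt(10)/126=0.03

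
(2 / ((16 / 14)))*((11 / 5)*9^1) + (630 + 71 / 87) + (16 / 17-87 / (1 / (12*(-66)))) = 2057892647 / 29580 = 69570.41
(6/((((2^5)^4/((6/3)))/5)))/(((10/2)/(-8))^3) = -3/12800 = -0.00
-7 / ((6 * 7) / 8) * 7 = -28 / 3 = -9.33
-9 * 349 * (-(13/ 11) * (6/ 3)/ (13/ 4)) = 25128/ 11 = 2284.36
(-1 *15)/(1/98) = -1470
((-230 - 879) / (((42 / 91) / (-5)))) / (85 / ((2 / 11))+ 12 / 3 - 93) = 72085 / 2271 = 31.74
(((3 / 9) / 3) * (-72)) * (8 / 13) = -4.92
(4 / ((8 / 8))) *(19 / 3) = 76 / 3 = 25.33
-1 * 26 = -26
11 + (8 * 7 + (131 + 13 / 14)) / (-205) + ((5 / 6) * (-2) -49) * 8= -395.25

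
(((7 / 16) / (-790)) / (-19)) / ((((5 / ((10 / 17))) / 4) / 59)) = 413 / 510340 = 0.00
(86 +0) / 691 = 86 / 691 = 0.12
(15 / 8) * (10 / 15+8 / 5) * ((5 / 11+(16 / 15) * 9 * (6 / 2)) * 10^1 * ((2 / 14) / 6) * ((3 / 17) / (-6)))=-1609 / 1848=-0.87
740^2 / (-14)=-39114.29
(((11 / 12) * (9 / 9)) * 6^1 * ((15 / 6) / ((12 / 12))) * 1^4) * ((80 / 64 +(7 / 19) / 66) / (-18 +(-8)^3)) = -3149 / 96672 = -0.03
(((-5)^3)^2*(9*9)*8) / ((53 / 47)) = 475875000 / 53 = 8978773.58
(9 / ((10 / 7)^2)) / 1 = 441 / 100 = 4.41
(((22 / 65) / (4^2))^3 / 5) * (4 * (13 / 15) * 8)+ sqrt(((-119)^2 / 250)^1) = 1331 / 25350000+ 119 * sqrt(10) / 50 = 7.53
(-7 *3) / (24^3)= -7 / 4608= -0.00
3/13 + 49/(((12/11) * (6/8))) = 7034/117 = 60.12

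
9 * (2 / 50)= 9 / 25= 0.36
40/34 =20/17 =1.18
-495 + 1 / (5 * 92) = -227699 / 460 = -495.00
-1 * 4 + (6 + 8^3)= 514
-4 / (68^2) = -1 / 1156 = -0.00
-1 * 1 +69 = 68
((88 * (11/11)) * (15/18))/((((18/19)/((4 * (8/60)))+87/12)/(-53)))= -443080/1029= -430.59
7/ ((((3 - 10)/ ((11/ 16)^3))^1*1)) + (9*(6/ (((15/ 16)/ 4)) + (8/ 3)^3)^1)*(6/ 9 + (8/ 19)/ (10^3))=116978969983/ 437760000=267.22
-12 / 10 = -6 / 5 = -1.20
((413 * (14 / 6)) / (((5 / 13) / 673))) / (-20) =-25293359 / 300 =-84311.20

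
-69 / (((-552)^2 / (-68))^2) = -289 / 84098304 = -0.00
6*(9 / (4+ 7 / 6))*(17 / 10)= 2754 / 155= 17.77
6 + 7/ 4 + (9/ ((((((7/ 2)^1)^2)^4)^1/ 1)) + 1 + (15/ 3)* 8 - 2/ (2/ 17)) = 31.75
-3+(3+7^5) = 16807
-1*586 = -586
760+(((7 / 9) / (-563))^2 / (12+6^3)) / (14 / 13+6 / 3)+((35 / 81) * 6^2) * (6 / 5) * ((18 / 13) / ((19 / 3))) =2325837580804441 / 3043967415840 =764.08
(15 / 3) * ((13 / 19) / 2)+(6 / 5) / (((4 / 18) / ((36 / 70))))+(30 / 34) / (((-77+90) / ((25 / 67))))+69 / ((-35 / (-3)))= 1026738361 / 98466550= 10.43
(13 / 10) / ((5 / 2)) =13 / 25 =0.52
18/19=0.95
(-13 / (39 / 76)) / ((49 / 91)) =-988 / 21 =-47.05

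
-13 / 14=-0.93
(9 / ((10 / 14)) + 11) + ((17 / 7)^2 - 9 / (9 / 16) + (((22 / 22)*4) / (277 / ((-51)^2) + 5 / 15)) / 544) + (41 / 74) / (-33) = 3359470819 / 248888640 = 13.50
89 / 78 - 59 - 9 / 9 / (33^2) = -57.86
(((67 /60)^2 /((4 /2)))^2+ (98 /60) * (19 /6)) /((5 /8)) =288279121 /32400000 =8.90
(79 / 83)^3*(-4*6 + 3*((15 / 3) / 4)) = -39936159 / 2287148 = -17.46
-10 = -10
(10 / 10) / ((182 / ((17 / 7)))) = 17 / 1274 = 0.01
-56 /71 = -0.79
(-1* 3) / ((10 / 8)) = -12 / 5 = -2.40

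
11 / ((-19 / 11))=-121 / 19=-6.37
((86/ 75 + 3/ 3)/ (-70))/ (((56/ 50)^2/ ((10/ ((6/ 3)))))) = -575/ 4704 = -0.12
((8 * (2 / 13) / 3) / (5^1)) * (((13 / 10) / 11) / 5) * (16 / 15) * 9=128 / 6875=0.02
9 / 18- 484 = -967 / 2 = -483.50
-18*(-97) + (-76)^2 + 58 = 7580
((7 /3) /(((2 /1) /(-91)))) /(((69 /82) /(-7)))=182819 /207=883.18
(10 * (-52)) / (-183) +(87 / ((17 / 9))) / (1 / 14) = 2014886 / 3111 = 647.67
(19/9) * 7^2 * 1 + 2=949/9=105.44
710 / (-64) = -355 / 32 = -11.09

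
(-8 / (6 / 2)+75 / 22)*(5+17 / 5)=343 / 55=6.24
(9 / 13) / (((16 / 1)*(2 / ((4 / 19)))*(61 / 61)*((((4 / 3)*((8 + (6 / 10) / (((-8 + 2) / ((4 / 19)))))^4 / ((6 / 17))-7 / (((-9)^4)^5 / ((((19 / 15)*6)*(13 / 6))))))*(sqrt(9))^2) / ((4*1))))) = 469065529033152044884081875 / 3547964586455779556321385779011064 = 0.00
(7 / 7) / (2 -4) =-1 / 2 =-0.50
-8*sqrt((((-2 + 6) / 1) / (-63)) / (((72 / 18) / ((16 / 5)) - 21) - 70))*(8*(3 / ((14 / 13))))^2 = -259584*sqrt(2513) / 123137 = -105.68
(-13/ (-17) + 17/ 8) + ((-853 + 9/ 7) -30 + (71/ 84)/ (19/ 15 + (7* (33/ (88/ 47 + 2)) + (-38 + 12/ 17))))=-131048621223/ 149124136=-878.79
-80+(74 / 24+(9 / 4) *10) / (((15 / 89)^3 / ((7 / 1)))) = 1511738381 / 40500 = 37326.87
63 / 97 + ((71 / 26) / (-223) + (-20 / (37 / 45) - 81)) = -2178435863 / 20809022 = -104.69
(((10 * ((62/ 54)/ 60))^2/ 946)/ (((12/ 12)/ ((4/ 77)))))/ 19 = 0.00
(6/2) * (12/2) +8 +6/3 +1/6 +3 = 31.17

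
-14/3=-4.67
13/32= 0.41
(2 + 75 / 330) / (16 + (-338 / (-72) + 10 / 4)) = 882 / 9185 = 0.10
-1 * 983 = -983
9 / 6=3 / 2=1.50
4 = 4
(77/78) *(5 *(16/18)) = 4.39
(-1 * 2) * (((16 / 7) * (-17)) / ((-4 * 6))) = -68 / 21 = -3.24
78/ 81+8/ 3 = 98/ 27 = 3.63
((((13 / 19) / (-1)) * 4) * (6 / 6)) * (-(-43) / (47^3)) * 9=-20124 / 1972637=-0.01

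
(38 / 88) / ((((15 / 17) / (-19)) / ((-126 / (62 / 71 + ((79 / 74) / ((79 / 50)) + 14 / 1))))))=338559879 / 4493170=75.35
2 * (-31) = -62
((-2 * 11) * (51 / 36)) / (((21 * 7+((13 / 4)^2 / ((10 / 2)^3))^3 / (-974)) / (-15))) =3642760000000000 / 1145423995173191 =3.18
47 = 47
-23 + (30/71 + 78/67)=-21.41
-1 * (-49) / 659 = 0.07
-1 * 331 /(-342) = 331 /342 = 0.97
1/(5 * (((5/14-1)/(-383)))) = 5362/45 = 119.16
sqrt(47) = 6.86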